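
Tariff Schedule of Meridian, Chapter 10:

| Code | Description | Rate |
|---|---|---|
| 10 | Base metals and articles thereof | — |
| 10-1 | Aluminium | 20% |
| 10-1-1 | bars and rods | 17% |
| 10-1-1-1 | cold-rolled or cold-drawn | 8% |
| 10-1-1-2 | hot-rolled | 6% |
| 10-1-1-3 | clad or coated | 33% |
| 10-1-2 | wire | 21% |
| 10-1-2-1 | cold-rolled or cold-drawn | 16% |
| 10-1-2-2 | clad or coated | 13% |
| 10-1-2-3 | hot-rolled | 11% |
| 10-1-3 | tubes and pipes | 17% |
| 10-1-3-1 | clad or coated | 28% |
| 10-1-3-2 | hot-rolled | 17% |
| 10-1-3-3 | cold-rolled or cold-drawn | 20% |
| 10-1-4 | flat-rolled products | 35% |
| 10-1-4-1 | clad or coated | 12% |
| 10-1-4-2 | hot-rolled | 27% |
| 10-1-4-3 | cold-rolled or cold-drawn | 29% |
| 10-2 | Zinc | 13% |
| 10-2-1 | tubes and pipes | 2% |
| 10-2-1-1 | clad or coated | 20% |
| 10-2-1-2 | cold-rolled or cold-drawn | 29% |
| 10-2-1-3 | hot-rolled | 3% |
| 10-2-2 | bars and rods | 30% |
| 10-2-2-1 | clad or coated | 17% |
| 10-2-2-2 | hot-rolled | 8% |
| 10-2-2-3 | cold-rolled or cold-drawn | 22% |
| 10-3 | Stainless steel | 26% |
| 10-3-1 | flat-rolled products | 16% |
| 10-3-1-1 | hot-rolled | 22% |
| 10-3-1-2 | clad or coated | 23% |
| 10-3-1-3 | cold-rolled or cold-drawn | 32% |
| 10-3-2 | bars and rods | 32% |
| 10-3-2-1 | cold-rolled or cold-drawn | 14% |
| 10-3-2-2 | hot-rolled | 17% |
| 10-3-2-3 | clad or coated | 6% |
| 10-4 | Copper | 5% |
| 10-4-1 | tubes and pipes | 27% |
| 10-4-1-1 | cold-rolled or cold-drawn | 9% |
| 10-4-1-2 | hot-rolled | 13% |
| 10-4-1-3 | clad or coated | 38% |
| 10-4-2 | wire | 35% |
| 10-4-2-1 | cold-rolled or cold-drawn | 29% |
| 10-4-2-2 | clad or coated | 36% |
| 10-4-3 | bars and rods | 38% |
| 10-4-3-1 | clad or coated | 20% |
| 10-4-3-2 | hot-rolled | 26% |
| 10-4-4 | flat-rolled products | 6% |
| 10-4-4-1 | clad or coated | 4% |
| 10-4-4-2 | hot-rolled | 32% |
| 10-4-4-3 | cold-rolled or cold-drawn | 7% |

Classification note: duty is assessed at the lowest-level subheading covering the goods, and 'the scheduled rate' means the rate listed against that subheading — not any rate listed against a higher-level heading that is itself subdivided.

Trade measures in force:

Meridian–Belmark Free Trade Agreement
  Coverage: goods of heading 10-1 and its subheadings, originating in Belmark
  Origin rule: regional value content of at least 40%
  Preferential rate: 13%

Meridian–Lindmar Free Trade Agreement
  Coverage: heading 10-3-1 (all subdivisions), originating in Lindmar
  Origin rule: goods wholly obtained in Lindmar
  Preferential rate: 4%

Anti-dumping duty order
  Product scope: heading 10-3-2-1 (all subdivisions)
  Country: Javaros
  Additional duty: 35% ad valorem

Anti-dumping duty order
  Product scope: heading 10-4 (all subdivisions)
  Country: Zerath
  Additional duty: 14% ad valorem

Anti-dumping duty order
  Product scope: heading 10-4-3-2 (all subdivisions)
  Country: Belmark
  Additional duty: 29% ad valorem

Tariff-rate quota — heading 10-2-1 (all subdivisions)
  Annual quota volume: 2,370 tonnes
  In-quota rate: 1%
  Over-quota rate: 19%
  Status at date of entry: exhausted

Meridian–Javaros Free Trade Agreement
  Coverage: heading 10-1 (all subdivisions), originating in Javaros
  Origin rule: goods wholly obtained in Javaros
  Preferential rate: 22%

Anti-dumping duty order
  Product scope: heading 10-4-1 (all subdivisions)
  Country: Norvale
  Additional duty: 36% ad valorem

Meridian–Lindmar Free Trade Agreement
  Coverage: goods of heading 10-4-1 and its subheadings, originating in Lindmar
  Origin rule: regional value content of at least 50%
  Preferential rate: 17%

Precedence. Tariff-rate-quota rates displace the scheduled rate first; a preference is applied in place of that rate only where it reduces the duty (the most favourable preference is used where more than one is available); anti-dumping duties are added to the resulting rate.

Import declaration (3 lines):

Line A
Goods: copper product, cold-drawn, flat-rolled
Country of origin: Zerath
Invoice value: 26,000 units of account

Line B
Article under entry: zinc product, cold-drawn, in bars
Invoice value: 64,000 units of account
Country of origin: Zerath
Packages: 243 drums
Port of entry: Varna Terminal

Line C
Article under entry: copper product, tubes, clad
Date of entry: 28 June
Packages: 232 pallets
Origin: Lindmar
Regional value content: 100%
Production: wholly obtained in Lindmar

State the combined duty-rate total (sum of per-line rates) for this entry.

Line A: copper → 10-4; flat-rolled → 10-4-4; cold-drawn → 10-4-4-3. Scheduled 7%. anti-dumping (Zerath, 10-4): +14%; total 7% + 14% = 21%. → 21%.
Line B: zinc → 10-2; in bars → 10-2-2; cold-drawn → 10-2-2-3. Scheduled 22%. No special measure applies. → 22%.
Line C: copper → 10-4; tubes → 10-4-1; clad → 10-4-1-3. Scheduled 38%. Lindmar agreement on 10-3-1: 10-4-1-3 not covered; Lindmar agreement on 10-4-1: RVC ≥ 50% → 17% available; preferential 17%. → 17%.
Sum: 21% + 22% + 17% = 60%.

60%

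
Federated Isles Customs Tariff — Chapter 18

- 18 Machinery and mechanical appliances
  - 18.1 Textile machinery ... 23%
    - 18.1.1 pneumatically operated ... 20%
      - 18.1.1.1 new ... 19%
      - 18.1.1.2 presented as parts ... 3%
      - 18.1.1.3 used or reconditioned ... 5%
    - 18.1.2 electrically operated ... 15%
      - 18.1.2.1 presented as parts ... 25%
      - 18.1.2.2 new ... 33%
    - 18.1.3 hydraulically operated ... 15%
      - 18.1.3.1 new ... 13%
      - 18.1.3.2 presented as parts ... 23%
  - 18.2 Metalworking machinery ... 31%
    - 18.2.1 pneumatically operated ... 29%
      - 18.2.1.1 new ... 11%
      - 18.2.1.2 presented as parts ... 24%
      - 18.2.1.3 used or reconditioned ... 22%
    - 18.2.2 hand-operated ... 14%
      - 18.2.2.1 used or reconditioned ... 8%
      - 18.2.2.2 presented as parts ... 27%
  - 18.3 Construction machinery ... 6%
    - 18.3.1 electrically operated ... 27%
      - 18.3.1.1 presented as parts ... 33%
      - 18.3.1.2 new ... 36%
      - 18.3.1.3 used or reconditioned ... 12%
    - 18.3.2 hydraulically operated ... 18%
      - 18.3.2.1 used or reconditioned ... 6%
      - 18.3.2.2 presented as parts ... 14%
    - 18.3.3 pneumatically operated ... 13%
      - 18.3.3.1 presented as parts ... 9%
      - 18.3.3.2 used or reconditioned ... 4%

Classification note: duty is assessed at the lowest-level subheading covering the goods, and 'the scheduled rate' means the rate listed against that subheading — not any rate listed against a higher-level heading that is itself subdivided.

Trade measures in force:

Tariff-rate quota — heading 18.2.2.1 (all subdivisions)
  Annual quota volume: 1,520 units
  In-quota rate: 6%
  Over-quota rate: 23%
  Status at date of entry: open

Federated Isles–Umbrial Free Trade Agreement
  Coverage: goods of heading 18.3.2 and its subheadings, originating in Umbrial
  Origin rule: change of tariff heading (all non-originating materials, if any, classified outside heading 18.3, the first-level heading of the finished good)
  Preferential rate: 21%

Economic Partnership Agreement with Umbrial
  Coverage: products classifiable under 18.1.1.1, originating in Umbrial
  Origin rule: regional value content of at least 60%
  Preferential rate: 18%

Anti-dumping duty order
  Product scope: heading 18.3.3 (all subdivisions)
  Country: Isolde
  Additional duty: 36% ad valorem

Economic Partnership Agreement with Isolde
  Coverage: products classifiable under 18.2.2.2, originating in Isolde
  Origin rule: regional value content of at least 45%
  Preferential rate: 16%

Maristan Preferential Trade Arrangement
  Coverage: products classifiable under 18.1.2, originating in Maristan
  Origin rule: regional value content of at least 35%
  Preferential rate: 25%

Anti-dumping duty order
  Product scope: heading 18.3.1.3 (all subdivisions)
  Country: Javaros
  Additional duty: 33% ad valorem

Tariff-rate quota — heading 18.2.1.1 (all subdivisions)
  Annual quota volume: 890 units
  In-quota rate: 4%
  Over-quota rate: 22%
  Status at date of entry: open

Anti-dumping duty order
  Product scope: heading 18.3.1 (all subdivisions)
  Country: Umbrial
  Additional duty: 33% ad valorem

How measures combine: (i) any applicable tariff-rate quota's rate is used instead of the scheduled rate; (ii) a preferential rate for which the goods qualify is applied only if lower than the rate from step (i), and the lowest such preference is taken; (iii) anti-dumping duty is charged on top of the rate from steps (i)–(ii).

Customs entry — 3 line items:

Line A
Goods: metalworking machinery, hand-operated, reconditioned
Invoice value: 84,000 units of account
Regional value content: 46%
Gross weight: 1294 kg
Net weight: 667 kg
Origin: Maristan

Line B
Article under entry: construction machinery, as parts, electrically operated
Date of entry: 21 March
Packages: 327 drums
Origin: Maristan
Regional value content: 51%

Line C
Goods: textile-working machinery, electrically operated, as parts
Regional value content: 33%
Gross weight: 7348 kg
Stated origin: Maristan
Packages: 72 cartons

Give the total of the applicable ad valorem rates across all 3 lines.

64%

Line A: metalworking → 18.2; hand-operated → 18.2.2; reconditioned → 18.2.2.1. Scheduled 8%. quota on 18.2.2.1 open → in-quota 6%; Maristan agreement on 18.1.2: 18.2.2.1 not covered. → 6%.
Line B: construction → 18.3; electrically operated → 18.3.1; as parts → 18.3.1.1. Scheduled 33%. Maristan agreement on 18.1.2: 18.3.1.1 not covered. → 33%.
Line C: textile-working → 18.1; electrically operated → 18.1.2; as parts → 18.1.2.1. Scheduled 25%. Maristan agreement on 18.1.2: RVC < 35%. → 25%.
Sum: 6% + 33% + 25% = 64%.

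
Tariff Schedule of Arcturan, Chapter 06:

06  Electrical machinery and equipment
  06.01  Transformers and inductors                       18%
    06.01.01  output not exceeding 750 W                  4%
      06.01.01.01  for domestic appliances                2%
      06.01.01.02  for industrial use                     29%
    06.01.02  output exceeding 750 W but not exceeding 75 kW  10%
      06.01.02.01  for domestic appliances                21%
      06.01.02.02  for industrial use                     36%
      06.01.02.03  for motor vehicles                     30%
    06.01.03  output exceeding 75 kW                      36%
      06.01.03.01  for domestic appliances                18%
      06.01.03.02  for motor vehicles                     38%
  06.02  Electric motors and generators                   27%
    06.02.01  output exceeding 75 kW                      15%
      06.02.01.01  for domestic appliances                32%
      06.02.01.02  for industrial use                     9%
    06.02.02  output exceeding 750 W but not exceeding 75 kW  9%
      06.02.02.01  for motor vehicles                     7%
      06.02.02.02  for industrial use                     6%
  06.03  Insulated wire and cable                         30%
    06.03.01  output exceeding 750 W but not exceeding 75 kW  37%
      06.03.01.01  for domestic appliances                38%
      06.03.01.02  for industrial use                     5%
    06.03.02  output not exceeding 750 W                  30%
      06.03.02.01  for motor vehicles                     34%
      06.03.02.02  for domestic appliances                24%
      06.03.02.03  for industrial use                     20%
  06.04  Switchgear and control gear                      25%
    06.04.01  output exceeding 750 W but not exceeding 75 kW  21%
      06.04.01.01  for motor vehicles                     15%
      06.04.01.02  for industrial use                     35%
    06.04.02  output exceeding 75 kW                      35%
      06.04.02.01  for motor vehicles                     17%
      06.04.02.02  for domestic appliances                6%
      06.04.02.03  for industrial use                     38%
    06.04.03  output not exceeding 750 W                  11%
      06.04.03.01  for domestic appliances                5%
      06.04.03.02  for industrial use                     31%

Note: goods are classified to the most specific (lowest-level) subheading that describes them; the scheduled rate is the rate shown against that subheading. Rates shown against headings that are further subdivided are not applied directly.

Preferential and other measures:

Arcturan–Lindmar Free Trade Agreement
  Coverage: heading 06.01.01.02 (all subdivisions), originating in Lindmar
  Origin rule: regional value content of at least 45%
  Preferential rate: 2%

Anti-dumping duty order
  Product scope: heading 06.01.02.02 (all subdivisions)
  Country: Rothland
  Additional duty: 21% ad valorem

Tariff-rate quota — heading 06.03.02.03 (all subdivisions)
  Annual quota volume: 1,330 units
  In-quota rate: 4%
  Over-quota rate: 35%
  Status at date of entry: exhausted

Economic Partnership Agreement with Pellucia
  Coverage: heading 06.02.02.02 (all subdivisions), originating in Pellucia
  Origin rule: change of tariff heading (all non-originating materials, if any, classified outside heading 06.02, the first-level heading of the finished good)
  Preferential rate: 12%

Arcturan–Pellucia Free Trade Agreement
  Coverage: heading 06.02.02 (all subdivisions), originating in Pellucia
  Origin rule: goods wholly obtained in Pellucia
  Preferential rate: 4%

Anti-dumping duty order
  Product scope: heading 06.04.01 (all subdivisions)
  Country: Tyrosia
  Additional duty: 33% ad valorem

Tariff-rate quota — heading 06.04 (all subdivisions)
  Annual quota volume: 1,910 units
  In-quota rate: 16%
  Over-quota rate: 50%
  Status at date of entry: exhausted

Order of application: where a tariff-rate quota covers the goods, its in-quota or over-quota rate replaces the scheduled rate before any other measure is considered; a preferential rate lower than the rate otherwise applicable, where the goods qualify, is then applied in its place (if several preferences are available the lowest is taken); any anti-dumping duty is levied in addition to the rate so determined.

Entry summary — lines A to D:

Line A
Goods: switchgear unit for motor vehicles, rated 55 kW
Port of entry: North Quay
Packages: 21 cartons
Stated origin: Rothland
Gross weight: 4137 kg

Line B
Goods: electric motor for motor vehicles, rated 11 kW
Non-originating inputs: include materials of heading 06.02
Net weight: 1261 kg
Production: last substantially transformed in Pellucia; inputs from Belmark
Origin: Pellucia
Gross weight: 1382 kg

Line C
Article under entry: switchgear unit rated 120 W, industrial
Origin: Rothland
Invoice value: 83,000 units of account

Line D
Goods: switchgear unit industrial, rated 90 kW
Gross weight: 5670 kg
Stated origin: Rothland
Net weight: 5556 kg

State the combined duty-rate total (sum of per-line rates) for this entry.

157%

Line A: switchgear unit → 06.04; rated 55 kW → 06.04.01; for motor vehicles → 06.04.01.01. Scheduled 15%. quota on 06.04 exhausted → over-quota 50%. → 50%.
Line B: electric motor → 06.02; rated 11 kW → 06.02.02; for motor vehicles → 06.02.02.01. Scheduled 7%. Pellucia agreement on 06.02.02.02: 06.02.02.01 not covered; Pellucia agreement on 06.02.02: not wholly obtained. → 7%.
Line C: switchgear unit → 06.04; rated 120 W → 06.04.03; industrial → 06.04.03.02. Scheduled 31%. quota on 06.04 exhausted → over-quota 50%. → 50%.
Line D: switchgear unit → 06.04; rated 90 kW → 06.04.02; industrial → 06.04.02.03. Scheduled 38%. quota on 06.04 exhausted → over-quota 50%. → 50%.
Sum: 50% + 7% + 50% + 50% = 157%.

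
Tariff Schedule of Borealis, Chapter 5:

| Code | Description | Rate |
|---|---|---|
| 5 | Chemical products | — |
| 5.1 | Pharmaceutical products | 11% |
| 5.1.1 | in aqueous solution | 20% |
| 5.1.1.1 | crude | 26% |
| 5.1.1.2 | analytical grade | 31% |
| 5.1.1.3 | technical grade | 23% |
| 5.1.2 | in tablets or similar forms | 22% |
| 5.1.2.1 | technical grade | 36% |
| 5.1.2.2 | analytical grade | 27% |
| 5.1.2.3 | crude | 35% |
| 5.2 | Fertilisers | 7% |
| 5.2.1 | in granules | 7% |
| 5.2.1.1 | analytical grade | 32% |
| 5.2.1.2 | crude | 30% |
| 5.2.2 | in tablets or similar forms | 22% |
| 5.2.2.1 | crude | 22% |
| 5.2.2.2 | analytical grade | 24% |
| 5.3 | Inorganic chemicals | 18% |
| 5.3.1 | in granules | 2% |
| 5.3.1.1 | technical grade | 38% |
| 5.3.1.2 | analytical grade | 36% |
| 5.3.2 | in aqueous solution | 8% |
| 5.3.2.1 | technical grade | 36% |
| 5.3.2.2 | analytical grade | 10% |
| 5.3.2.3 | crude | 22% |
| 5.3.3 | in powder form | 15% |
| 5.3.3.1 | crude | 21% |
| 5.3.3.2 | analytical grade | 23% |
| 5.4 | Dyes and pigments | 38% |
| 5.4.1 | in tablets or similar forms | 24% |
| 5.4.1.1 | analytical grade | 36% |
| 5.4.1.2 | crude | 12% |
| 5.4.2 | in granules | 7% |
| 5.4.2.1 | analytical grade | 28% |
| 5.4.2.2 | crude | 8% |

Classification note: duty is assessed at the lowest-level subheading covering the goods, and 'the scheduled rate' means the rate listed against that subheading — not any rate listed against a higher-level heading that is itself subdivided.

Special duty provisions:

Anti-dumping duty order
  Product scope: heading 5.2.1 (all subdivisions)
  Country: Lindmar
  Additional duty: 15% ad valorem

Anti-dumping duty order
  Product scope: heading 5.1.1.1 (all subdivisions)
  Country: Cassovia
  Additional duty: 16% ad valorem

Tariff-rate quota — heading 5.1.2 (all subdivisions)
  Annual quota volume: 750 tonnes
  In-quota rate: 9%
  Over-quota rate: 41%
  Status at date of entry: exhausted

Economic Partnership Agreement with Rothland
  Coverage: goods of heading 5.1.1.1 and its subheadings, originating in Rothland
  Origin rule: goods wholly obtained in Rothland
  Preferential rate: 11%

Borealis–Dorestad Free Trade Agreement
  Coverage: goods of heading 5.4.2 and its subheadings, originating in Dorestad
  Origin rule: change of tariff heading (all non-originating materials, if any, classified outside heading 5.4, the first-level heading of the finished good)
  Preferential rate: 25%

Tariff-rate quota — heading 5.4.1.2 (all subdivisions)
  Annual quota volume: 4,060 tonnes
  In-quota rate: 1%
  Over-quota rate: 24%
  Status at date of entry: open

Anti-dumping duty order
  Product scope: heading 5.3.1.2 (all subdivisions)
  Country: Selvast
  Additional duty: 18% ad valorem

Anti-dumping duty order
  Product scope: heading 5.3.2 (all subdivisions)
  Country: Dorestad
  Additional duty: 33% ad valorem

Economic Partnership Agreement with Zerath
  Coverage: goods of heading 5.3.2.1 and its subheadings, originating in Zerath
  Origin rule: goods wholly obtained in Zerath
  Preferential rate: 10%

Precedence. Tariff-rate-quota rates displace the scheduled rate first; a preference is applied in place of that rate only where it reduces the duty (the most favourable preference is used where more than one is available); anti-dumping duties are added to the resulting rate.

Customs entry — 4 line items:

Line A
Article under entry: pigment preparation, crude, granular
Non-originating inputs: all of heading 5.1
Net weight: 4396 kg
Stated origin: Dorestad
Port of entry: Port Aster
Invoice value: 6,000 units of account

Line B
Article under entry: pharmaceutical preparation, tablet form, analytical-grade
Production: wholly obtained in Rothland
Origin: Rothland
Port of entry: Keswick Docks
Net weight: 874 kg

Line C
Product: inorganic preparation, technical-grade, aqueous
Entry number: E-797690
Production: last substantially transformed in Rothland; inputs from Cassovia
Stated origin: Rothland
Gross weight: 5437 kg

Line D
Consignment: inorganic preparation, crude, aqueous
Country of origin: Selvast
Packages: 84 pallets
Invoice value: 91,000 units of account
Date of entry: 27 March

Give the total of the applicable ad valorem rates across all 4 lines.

107%

Line A: pigment → 5.4; granular → 5.4.2; crude → 5.4.2.2. Scheduled 8%. Dorestad agreement on 5.4.2: CTH met → 25% available; preference 25% not lower than 8% → no reduction. → 8%.
Line B: pharmaceutical → 5.1; tablet form → 5.1.2; analytical-grade → 5.1.2.2. Scheduled 27%. quota on 5.1.2 exhausted → over-quota 41%; Rothland agreement on 5.1.1.1: 5.1.2.2 not covered. → 41%.
Line C: inorganic → 5.3; aqueous → 5.3.2; technical-grade → 5.3.2.1. Scheduled 36%. Rothland agreement on 5.1.1.1: 5.3.2.1 not covered. → 36%.
Line D: inorganic → 5.3; aqueous → 5.3.2; crude → 5.3.2.3. Scheduled 22%. No special measure applies. → 22%.
Sum: 8% + 41% + 36% + 22% = 107%.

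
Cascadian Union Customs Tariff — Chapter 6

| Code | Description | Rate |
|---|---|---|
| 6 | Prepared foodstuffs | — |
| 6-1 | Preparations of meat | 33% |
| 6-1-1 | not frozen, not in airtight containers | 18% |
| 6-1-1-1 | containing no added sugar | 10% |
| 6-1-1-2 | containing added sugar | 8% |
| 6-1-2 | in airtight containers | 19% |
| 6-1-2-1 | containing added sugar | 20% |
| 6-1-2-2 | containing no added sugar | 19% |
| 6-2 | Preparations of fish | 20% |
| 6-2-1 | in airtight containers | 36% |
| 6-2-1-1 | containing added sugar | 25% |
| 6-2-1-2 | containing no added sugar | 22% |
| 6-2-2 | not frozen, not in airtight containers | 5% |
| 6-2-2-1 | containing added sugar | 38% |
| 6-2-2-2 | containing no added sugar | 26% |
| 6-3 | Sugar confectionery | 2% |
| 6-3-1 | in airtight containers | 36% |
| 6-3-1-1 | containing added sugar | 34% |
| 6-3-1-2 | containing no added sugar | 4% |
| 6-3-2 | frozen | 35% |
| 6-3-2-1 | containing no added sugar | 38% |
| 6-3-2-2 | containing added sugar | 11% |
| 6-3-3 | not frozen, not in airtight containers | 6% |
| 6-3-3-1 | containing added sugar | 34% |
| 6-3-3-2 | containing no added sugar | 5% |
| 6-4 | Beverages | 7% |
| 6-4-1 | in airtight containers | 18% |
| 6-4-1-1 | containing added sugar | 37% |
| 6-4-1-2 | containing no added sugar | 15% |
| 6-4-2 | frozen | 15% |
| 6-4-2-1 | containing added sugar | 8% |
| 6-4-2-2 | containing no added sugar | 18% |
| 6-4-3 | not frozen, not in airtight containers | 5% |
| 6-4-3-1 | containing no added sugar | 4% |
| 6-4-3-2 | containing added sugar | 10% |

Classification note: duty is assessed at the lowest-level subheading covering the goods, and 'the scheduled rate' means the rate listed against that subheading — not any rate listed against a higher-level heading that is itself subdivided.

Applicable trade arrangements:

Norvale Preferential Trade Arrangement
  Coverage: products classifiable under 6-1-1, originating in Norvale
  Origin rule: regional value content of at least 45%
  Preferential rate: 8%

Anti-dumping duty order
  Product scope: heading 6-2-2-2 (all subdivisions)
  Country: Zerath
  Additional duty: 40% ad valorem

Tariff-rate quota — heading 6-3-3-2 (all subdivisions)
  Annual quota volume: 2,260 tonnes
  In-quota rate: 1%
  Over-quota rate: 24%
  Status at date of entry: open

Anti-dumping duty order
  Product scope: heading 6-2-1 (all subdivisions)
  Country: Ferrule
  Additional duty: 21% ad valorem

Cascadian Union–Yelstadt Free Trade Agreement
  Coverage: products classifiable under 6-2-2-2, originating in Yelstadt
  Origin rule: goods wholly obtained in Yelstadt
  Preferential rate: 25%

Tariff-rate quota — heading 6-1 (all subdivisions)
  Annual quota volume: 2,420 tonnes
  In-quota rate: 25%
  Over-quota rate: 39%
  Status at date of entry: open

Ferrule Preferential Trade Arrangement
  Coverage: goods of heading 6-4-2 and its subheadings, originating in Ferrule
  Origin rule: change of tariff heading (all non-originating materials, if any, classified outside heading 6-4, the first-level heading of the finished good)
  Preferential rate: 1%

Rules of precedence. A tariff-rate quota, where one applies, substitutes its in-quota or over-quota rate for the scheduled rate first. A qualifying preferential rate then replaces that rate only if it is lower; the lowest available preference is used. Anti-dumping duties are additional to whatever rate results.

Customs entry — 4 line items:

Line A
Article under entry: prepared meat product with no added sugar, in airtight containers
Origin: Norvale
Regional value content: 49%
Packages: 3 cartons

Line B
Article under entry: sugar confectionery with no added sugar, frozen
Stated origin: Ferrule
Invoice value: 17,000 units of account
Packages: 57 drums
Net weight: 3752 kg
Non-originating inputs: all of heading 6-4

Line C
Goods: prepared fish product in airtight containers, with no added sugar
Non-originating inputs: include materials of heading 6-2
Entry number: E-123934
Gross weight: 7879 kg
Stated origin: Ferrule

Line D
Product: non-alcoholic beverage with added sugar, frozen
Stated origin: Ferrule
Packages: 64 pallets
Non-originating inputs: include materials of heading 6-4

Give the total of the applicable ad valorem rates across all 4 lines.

114%

Line A: prepared meat product → 6-1; in airtight containers → 6-1-2; with no added sugar → 6-1-2-2. Scheduled 19%. quota on 6-1 open → in-quota 25%; Norvale agreement on 6-1-1: 6-1-2-2 not covered. → 25%.
Line B: sugar confectionery → 6-3; frozen → 6-3-2; with no added sugar → 6-3-2-1. Scheduled 38%. Ferrule agreement on 6-4-2: 6-3-2-1 not covered. → 38%.
Line C: prepared fish product → 6-2; in airtight containers → 6-2-1; with no added sugar → 6-2-1-2. Scheduled 22%. Ferrule agreement on 6-4-2: 6-2-1-2 not covered; anti-dumping (Ferrule, 6-2-1): +21%; total 22% + 21% = 43%. → 43%.
Line D: non-alcoholic beverage → 6-4; frozen → 6-4-2; with added sugar → 6-4-2-1. Scheduled 8%. Ferrule agreement on 6-4-2: CTH not met. → 8%.
Sum: 25% + 38% + 43% + 8% = 114%.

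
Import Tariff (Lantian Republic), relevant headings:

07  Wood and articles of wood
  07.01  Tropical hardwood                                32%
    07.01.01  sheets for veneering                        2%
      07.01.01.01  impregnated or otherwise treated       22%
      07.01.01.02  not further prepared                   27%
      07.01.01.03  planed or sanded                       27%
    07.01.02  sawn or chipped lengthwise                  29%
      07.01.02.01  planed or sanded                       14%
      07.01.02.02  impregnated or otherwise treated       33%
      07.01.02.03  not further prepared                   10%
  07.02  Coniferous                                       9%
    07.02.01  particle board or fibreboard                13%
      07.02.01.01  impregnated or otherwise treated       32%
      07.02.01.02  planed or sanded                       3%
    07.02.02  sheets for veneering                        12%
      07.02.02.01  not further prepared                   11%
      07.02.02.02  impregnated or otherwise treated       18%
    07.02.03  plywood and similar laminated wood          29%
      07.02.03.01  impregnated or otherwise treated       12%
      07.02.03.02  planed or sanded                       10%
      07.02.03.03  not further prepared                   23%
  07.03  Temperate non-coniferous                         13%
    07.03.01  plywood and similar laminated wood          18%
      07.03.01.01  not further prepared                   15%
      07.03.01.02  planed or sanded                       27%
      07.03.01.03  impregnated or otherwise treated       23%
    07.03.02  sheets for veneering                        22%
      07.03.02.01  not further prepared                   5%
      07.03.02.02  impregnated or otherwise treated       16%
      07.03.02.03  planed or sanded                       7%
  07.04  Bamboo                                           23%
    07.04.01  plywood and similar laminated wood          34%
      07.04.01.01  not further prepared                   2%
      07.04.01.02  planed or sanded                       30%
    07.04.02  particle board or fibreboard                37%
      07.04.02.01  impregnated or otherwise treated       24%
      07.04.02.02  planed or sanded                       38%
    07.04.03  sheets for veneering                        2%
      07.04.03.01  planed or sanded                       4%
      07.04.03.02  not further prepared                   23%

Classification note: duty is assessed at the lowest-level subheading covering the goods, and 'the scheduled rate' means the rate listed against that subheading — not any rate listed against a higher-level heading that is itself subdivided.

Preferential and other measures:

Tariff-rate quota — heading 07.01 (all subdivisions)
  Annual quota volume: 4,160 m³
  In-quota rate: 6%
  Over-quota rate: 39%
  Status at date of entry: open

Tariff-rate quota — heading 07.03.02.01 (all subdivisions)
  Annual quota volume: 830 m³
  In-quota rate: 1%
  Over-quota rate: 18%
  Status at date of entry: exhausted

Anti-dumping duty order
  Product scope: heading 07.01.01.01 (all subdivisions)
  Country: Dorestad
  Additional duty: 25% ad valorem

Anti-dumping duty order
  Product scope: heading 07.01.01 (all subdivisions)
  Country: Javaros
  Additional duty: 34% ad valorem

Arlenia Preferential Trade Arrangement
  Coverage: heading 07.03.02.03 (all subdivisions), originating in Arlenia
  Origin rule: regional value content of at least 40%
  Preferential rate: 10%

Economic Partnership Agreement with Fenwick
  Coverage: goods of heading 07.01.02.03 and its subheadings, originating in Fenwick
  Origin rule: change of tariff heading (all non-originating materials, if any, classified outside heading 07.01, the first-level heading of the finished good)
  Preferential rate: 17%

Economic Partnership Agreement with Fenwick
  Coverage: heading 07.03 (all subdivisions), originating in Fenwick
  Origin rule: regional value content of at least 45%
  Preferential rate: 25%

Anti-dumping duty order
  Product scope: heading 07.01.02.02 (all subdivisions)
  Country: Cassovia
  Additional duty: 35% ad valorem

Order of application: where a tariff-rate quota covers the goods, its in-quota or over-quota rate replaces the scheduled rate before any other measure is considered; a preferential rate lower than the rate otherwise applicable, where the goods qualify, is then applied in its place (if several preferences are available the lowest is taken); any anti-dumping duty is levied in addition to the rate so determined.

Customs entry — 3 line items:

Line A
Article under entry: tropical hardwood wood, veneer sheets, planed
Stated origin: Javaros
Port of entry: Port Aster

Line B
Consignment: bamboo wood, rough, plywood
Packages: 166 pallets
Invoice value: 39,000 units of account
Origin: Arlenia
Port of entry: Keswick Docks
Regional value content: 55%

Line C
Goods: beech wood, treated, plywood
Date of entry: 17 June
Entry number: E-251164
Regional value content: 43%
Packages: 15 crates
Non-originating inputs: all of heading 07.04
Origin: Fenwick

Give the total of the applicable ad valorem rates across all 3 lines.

65%

Line A: tropical hardwood → 07.01; veneer sheets → 07.01.01; planed → 07.01.01.03. Scheduled 27%. quota on 07.01 open → in-quota 6%; anti-dumping (Javaros, 07.01.01): +34%; total 6% + 34% = 40%. → 40%.
Line B: bamboo → 07.04; plywood → 07.04.01; rough → 07.04.01.01. Scheduled 2%. Arlenia agreement on 07.03.02.03: 07.04.01.01 not covered. → 2%.
Line C: beech → 07.03; plywood → 07.03.01; treated → 07.03.01.03. Scheduled 23%. Fenwick agreement on 07.01.02.03: 07.03.01.03 not covered; Fenwick agreement on 07.03: RVC < 45%. → 23%.
Sum: 40% + 2% + 23% = 65%.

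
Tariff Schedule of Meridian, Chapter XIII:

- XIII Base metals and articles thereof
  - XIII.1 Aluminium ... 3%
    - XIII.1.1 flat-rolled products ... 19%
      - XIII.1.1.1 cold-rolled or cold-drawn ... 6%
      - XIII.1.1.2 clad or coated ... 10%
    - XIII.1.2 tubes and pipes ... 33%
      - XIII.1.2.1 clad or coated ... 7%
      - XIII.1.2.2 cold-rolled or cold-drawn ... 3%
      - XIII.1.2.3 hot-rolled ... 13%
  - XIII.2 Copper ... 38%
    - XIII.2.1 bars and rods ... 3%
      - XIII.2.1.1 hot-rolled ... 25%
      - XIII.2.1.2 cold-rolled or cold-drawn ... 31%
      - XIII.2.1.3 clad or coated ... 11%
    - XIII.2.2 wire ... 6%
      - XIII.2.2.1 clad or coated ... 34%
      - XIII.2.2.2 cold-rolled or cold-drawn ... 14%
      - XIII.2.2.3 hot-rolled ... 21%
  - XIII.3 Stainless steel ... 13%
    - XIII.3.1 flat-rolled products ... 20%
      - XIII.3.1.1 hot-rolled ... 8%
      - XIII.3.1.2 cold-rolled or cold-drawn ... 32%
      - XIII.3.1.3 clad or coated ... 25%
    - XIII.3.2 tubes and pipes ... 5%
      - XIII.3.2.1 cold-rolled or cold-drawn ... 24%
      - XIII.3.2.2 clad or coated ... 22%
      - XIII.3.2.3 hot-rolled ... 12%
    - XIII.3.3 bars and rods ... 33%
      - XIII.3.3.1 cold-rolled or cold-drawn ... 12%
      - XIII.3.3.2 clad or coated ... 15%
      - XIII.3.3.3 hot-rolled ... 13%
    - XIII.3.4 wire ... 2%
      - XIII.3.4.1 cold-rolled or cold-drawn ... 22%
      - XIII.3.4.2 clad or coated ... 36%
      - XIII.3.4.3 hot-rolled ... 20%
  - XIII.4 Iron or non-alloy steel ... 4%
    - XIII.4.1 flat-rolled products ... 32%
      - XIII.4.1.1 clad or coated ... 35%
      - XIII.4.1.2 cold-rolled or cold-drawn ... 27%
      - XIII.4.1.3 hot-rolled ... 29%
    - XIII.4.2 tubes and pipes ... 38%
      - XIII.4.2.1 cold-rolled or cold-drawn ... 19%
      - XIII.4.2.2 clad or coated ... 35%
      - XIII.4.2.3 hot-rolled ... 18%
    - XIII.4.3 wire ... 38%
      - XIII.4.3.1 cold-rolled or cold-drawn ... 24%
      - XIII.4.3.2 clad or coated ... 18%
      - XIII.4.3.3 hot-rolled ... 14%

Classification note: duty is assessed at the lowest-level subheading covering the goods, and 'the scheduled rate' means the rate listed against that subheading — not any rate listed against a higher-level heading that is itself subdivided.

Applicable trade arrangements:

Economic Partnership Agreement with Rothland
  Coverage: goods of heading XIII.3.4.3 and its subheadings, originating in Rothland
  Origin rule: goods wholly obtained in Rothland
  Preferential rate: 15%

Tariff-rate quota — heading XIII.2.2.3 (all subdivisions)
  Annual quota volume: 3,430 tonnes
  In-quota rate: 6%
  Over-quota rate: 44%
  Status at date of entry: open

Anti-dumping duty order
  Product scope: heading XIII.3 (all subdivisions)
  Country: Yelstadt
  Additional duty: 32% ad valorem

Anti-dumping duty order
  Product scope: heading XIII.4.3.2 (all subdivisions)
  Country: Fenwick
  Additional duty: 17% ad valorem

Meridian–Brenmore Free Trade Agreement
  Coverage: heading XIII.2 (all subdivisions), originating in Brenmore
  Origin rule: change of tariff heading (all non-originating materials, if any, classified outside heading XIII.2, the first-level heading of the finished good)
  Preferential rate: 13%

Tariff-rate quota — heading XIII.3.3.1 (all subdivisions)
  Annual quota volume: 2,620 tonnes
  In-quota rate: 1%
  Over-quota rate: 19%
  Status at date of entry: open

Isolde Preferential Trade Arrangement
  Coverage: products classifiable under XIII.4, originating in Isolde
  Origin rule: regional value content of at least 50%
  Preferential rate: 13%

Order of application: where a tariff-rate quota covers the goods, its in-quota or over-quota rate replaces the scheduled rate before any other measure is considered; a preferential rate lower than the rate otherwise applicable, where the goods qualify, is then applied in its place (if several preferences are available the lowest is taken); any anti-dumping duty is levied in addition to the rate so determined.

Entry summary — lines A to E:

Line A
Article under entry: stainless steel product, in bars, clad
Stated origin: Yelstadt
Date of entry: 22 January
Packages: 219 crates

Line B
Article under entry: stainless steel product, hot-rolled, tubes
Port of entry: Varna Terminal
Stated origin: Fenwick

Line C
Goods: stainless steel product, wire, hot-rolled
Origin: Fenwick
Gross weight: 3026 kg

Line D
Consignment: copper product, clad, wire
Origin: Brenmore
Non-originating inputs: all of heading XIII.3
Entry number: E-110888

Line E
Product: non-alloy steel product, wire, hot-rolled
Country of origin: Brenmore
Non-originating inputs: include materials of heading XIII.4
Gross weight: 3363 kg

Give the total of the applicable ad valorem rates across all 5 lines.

Line A: stainless steel → XIII.3; in bars → XIII.3.3; clad → XIII.3.3.2. Scheduled 15%. anti-dumping (Yelstadt, XIII.3): +32%; total 15% + 32% = 47%. → 47%.
Line B: stainless steel → XIII.3; tubes → XIII.3.2; hot-rolled → XIII.3.2.3. Scheduled 12%. No special measure applies. → 12%.
Line C: stainless steel → XIII.3; wire → XIII.3.4; hot-rolled → XIII.3.4.3. Scheduled 20%. No special measure applies. → 20%.
Line D: copper → XIII.2; wire → XIII.2.2; clad → XIII.2.2.1. Scheduled 34%. Brenmore agreement on XIII.2: CTH met → 13% available; preferential 13%. → 13%.
Line E: non-alloy steel → XIII.4; wire → XIII.4.3; hot-rolled → XIII.4.3.3. Scheduled 14%. Brenmore agreement on XIII.2: XIII.4.3.3 not covered. → 14%.
Sum: 47% + 12% + 20% + 13% + 14% = 106%.

106%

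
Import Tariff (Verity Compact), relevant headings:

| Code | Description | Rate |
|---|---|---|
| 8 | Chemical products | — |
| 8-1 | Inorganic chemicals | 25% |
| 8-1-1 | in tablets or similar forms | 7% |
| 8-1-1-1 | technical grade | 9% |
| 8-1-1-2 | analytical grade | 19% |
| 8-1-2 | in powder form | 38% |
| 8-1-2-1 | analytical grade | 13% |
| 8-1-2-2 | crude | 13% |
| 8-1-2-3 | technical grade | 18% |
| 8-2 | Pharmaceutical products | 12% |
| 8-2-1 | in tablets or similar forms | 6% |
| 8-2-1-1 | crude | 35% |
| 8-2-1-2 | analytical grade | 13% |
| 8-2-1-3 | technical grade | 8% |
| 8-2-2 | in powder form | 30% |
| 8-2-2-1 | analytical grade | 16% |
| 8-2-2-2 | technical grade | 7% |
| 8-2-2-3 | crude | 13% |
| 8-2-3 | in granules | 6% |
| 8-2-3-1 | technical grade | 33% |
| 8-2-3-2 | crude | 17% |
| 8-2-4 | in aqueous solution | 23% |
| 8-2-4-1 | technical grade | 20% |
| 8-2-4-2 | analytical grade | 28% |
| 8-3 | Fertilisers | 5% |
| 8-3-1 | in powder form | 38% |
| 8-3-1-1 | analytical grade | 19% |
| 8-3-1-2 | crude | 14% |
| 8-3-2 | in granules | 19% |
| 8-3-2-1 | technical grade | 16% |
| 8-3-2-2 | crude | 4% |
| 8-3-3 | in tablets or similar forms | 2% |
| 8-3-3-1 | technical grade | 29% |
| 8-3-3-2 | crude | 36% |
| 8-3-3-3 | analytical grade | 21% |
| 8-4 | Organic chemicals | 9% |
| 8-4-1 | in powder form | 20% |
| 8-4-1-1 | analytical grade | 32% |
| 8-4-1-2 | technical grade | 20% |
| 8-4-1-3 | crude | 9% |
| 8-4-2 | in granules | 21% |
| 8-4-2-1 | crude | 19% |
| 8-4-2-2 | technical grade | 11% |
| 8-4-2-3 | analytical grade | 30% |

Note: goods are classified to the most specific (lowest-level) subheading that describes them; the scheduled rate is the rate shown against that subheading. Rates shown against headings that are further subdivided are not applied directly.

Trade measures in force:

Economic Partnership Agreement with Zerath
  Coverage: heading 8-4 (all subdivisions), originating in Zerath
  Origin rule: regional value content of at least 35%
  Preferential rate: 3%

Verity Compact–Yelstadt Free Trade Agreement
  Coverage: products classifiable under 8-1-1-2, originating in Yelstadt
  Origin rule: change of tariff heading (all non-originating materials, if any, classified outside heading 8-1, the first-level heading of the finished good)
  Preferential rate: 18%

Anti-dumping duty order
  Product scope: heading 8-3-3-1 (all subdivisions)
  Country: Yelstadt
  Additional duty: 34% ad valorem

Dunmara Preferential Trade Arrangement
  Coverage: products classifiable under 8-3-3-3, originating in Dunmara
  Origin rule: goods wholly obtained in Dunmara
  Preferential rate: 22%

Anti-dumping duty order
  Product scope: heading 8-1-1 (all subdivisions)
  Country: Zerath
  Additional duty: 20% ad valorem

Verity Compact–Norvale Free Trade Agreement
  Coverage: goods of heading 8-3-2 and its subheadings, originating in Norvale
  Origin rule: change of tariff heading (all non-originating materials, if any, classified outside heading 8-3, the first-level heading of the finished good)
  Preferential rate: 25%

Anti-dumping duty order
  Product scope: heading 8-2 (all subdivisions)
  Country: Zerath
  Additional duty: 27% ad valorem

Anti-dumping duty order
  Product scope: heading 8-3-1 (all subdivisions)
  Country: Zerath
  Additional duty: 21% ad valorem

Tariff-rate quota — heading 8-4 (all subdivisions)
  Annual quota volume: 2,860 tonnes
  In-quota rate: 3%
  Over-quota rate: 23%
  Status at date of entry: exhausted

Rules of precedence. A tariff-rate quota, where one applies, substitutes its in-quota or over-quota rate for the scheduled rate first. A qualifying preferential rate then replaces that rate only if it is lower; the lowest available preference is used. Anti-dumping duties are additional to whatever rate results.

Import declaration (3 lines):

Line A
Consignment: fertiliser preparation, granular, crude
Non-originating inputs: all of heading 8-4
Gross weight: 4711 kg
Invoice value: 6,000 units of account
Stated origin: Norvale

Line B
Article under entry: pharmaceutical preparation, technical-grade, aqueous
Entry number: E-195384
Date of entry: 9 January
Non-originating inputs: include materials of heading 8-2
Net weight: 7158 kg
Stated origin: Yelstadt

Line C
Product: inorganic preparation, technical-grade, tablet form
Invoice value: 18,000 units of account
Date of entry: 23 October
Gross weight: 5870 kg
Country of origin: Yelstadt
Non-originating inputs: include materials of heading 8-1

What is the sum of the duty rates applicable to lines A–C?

Line A: fertiliser → 8-3; granular → 8-3-2; crude → 8-3-2-2. Scheduled 4%. Norvale agreement on 8-3-2: CTH met → 25% available; preference 25% not lower than 4% → no reduction. → 4%.
Line B: pharmaceutical → 8-2; aqueous → 8-2-4; technical-grade → 8-2-4-1. Scheduled 20%. Yelstadt agreement on 8-1-1-2: 8-2-4-1 not covered. → 20%.
Line C: inorganic → 8-1; tablet form → 8-1-1; technical-grade → 8-1-1-1. Scheduled 9%. Yelstadt agreement on 8-1-1-2: 8-1-1-1 not covered. → 9%.
Sum: 4% + 20% + 9% = 33%.

33%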